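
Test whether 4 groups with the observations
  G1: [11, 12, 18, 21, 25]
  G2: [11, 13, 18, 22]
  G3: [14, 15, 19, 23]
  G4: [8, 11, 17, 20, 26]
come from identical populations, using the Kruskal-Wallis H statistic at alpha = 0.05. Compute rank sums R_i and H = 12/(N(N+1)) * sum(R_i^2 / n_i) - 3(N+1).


Step 1: Combine all N = 18 observations and assign midranks.
sorted (value, group, rank): (8,G4,1), (11,G1,3), (11,G2,3), (11,G4,3), (12,G1,5), (13,G2,6), (14,G3,7), (15,G3,8), (17,G4,9), (18,G1,10.5), (18,G2,10.5), (19,G3,12), (20,G4,13), (21,G1,14), (22,G2,15), (23,G3,16), (25,G1,17), (26,G4,18)
Step 2: Sum ranks within each group.
R_1 = 49.5 (n_1 = 5)
R_2 = 34.5 (n_2 = 4)
R_3 = 43 (n_3 = 4)
R_4 = 44 (n_4 = 5)
Step 3: H = 12/(N(N+1)) * sum(R_i^2/n_i) - 3(N+1)
     = 12/(18*19) * (49.5^2/5 + 34.5^2/4 + 43^2/4 + 44^2/5) - 3*19
     = 0.035088 * 1637.06 - 57
     = 0.440789.
Step 4: Ties present; correction factor C = 1 - 30/(18^3 - 18) = 0.994840. Corrected H = 0.440789 / 0.994840 = 0.443076.
Step 5: Under H0, H ~ chi^2(3); p-value = 0.931207.
Step 6: alpha = 0.05. fail to reject H0.

H = 0.4431, df = 3, p = 0.931207, fail to reject H0.


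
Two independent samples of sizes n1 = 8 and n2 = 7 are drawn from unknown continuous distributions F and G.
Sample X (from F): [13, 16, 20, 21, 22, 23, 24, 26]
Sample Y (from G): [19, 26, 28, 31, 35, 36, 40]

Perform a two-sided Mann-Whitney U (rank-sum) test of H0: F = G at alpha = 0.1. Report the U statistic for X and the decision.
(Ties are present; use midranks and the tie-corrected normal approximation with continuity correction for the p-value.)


Step 1: Combine and sort all 15 observations; assign midranks.
sorted (value, group): (13,X), (16,X), (19,Y), (20,X), (21,X), (22,X), (23,X), (24,X), (26,X), (26,Y), (28,Y), (31,Y), (35,Y), (36,Y), (40,Y)
ranks: 13->1, 16->2, 19->3, 20->4, 21->5, 22->6, 23->7, 24->8, 26->9.5, 26->9.5, 28->11, 31->12, 35->13, 36->14, 40->15
Step 2: Rank sum for X: R1 = 1 + 2 + 4 + 5 + 6 + 7 + 8 + 9.5 = 42.5.
Step 3: U_X = R1 - n1(n1+1)/2 = 42.5 - 8*9/2 = 42.5 - 36 = 6.5.
       U_Y = n1*n2 - U_X = 56 - 6.5 = 49.5.
Step 4: Ties are present, so use the tie-corrected normal approximation (with continuity correction) for the p-value.
Step 5: p-value = 0.014997; compare to alpha = 0.1. reject H0.

U_X = 6.5, p = 0.014997, reject H0 at alpha = 0.1.


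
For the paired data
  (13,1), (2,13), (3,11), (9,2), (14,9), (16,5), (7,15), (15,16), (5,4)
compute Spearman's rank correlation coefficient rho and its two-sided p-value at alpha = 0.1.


Step 1: Rank x and y separately (midranks; no ties here).
rank(x): 13->6, 2->1, 3->2, 9->5, 14->7, 16->9, 7->4, 15->8, 5->3
rank(y): 1->1, 13->7, 11->6, 2->2, 9->5, 5->4, 15->8, 16->9, 4->3
Step 2: d_i = R_x(i) - R_y(i); compute d_i^2.
  (6-1)^2=25, (1-7)^2=36, (2-6)^2=16, (5-2)^2=9, (7-5)^2=4, (9-4)^2=25, (4-8)^2=16, (8-9)^2=1, (3-3)^2=0
sum(d^2) = 132.
Step 3: rho = 1 - 6*132 / (9*(9^2 - 1)) = 1 - 792/720 = -0.100000.
Step 4: Under H0, t = rho * sqrt((n-2)/(1-rho^2)) = -0.2659 ~ t(7).
Step 5: Two-sided p-value from the t-distribution with 7 df = 0.797972.
Step 6: alpha = 0.1. fail to reject H0.

rho = -0.1000, p = 0.797972, fail to reject H0 at alpha = 0.1.


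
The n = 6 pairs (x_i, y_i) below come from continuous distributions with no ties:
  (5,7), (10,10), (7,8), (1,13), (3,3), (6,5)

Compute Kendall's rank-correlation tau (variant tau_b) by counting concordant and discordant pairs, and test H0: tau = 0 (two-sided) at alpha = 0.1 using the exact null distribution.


Step 1: Enumerate the 15 unordered pairs (i,j) with i<j and classify each by sign(x_j-x_i) * sign(y_j-y_i).
  (1,2):dx=+5,dy=+3->C; (1,3):dx=+2,dy=+1->C; (1,4):dx=-4,dy=+6->D; (1,5):dx=-2,dy=-4->C
  (1,6):dx=+1,dy=-2->D; (2,3):dx=-3,dy=-2->C; (2,4):dx=-9,dy=+3->D; (2,5):dx=-7,dy=-7->C
  (2,6):dx=-4,dy=-5->C; (3,4):dx=-6,dy=+5->D; (3,5):dx=-4,dy=-5->C; (3,6):dx=-1,dy=-3->C
  (4,5):dx=+2,dy=-10->D; (4,6):dx=+5,dy=-8->D; (5,6):dx=+3,dy=+2->C
Step 2: C = 9, D = 6, total pairs = 15.
Step 3: tau = (C - D)/(n(n-1)/2) = (9 - 6)/15 = 0.200000.
Step 4: Exact two-sided p-value (enumerate n! = 720 permutations of y under H0): p = 0.719444.
Step 5: alpha = 0.1. fail to reject H0.

tau_b = 0.2000 (C=9, D=6), p = 0.719444, fail to reject H0.


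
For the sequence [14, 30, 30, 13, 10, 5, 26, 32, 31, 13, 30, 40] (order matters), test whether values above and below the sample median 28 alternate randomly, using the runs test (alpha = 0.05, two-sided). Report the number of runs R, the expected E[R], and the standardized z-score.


Step 1: Compute median = 28; label A = above, B = below.
Labels in order: BAABBBBAABAA  (n_A = 6, n_B = 6)
Step 2: Count runs R = 6.
Step 3: Under H0 (random ordering), E[R] = 2*n_A*n_B/(n_A+n_B) + 1 = 2*6*6/12 + 1 = 7.0000.
        Var[R] = 2*n_A*n_B*(2*n_A*n_B - n_A - n_B) / ((n_A+n_B)^2 * (n_A+n_B-1)) = 4320/1584 = 2.7273.
        SD[R] = 1.6514.
Step 4: Continuity-corrected z = (R + 0.5 - E[R]) / SD[R] = (6 + 0.5 - 7.0000) / 1.6514 = -0.3028.
Step 5: Two-sided p-value via normal approximation = 2*(1 - Phi(|z|)) = 0.762069.
Step 6: alpha = 0.05. fail to reject H0.

R = 6, z = -0.3028, p = 0.762069, fail to reject H0.


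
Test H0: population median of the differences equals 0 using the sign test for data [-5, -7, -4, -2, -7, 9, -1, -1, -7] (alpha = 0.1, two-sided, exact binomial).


Step 1: Discard zero differences. Original n = 9; n_eff = number of nonzero differences = 9.
Nonzero differences (with sign): -5, -7, -4, -2, -7, +9, -1, -1, -7
Step 2: Count signs: positive = 1, negative = 8.
Step 3: Under H0: P(positive) = 0.5, so the number of positives S ~ Bin(9, 0.5).
Step 4: Two-sided exact p-value = sum of Bin(9,0.5) probabilities at or below the observed probability = 0.039062.
Step 5: alpha = 0.1. reject H0.

n_eff = 9, pos = 1, neg = 8, p = 0.039062, reject H0.


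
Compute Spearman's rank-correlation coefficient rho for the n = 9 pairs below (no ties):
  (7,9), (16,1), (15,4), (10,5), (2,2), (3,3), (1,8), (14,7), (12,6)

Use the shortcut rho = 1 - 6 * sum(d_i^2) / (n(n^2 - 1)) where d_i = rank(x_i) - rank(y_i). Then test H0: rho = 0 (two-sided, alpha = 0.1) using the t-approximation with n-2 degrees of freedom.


Step 1: Rank x and y separately (midranks; no ties here).
rank(x): 7->4, 16->9, 15->8, 10->5, 2->2, 3->3, 1->1, 14->7, 12->6
rank(y): 9->9, 1->1, 4->4, 5->5, 2->2, 3->3, 8->8, 7->7, 6->6
Step 2: d_i = R_x(i) - R_y(i); compute d_i^2.
  (4-9)^2=25, (9-1)^2=64, (8-4)^2=16, (5-5)^2=0, (2-2)^2=0, (3-3)^2=0, (1-8)^2=49, (7-7)^2=0, (6-6)^2=0
sum(d^2) = 154.
Step 3: rho = 1 - 6*154 / (9*(9^2 - 1)) = 1 - 924/720 = -0.283333.
Step 4: Under H0, t = rho * sqrt((n-2)/(1-rho^2)) = -0.7817 ~ t(7).
Step 5: Two-sided p-value from the t-distribution with 7 df = 0.460030.
Step 6: alpha = 0.1. fail to reject H0.

rho = -0.2833, p = 0.460030, fail to reject H0 at alpha = 0.1.


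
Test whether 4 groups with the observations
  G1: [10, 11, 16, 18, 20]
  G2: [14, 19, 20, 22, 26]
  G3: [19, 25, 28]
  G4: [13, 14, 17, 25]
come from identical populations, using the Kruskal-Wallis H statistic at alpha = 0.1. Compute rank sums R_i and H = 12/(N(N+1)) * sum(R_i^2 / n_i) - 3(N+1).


Step 1: Combine all N = 17 observations and assign midranks.
sorted (value, group, rank): (10,G1,1), (11,G1,2), (13,G4,3), (14,G2,4.5), (14,G4,4.5), (16,G1,6), (17,G4,7), (18,G1,8), (19,G2,9.5), (19,G3,9.5), (20,G1,11.5), (20,G2,11.5), (22,G2,13), (25,G3,14.5), (25,G4,14.5), (26,G2,16), (28,G3,17)
Step 2: Sum ranks within each group.
R_1 = 28.5 (n_1 = 5)
R_2 = 54.5 (n_2 = 5)
R_3 = 41 (n_3 = 3)
R_4 = 29 (n_4 = 4)
Step 3: H = 12/(N(N+1)) * sum(R_i^2/n_i) - 3(N+1)
     = 12/(17*18) * (28.5^2/5 + 54.5^2/5 + 41^2/3 + 29^2/4) - 3*18
     = 0.039216 * 1527.08 - 54
     = 5.885621.
Step 4: Ties present; correction factor C = 1 - 24/(17^3 - 17) = 0.995098. Corrected H = 5.885621 / 0.995098 = 5.914614.
Step 5: Under H0, H ~ chi^2(3); p-value = 0.115839.
Step 6: alpha = 0.1. fail to reject H0.

H = 5.9146, df = 3, p = 0.115839, fail to reject H0.


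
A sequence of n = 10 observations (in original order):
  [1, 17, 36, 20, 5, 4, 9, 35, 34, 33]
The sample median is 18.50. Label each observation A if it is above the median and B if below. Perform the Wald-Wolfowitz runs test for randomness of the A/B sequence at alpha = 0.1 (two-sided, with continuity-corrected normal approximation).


Step 1: Compute median = 18.50; label A = above, B = below.
Labels in order: BBAABBBAAA  (n_A = 5, n_B = 5)
Step 2: Count runs R = 4.
Step 3: Under H0 (random ordering), E[R] = 2*n_A*n_B/(n_A+n_B) + 1 = 2*5*5/10 + 1 = 6.0000.
        Var[R] = 2*n_A*n_B*(2*n_A*n_B - n_A - n_B) / ((n_A+n_B)^2 * (n_A+n_B-1)) = 2000/900 = 2.2222.
        SD[R] = 1.4907.
Step 4: Continuity-corrected z = (R + 0.5 - E[R]) / SD[R] = (4 + 0.5 - 6.0000) / 1.4907 = -1.0062.
Step 5: Two-sided p-value via normal approximation = 2*(1 - Phi(|z|)) = 0.314305.
Step 6: alpha = 0.1. fail to reject H0.

R = 4, z = -1.0062, p = 0.314305, fail to reject H0.


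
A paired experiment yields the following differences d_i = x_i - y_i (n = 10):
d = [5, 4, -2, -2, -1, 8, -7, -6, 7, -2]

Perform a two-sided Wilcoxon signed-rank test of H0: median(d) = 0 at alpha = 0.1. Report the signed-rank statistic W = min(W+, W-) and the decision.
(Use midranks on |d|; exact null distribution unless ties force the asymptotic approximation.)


Step 1: Drop any zero differences (none here) and take |d_i|.
|d| = [5, 4, 2, 2, 1, 8, 7, 6, 7, 2]
Step 2: Midrank |d_i| (ties get averaged ranks).
ranks: |5|->6, |4|->5, |2|->3, |2|->3, |1|->1, |8|->10, |7|->8.5, |6|->7, |7|->8.5, |2|->3
Step 3: Attach original signs; sum ranks with positive sign and with negative sign.
W+ = 6 + 5 + 10 + 8.5 = 29.5
W- = 3 + 3 + 1 + 8.5 + 7 + 3 = 25.5
(Check: W+ + W- = 55 should equal n(n+1)/2 = 55.)
Step 4: Test statistic W = min(W+, W-) = 25.5.
Step 5: Ties in |d|, so use the tie-corrected normal approximation.
        E[W] = n(n+1)/4 = 10*11/4 = 27.5.
        Tie groups: |d|=2 (t=3), |d|=7 (t=2); sum(t^3 - t) = 30.
        Var[W] = n(n+1)(2n+1)/24 - sum(t^3-t)/48 = 2310/24 - 30/48 = 95.625.
        z = (W - E[W]) / sqrt(Var[W]) = (25.5 - 27.5) / 9.7788 = -0.2045.
        Two-sided p = 2*Phi(z) = 0.837944.
Step 6: alpha = 0.1. fail to reject H0.

W+ = 29.5, W- = 25.5, W = min = 25.5, p = 0.837944, fail to reject H0.


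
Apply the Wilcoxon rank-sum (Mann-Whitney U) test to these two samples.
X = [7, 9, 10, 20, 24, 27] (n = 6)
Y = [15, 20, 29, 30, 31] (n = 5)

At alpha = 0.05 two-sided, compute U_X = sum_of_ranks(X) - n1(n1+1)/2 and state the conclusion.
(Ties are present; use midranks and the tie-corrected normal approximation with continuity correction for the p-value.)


Step 1: Combine and sort all 11 observations; assign midranks.
sorted (value, group): (7,X), (9,X), (10,X), (15,Y), (20,X), (20,Y), (24,X), (27,X), (29,Y), (30,Y), (31,Y)
ranks: 7->1, 9->2, 10->3, 15->4, 20->5.5, 20->5.5, 24->7, 27->8, 29->9, 30->10, 31->11
Step 2: Rank sum for X: R1 = 1 + 2 + 3 + 5.5 + 7 + 8 = 26.5.
Step 3: U_X = R1 - n1(n1+1)/2 = 26.5 - 6*7/2 = 26.5 - 21 = 5.5.
       U_Y = n1*n2 - U_X = 30 - 5.5 = 24.5.
Step 4: Ties are present, so use the tie-corrected normal approximation (with continuity correction) for the p-value.
Step 5: p-value = 0.099576; compare to alpha = 0.05. fail to reject H0.

U_X = 5.5, p = 0.099576, fail to reject H0 at alpha = 0.05.


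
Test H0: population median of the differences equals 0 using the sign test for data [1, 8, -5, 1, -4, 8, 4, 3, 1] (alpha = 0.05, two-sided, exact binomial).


Step 1: Discard zero differences. Original n = 9; n_eff = number of nonzero differences = 9.
Nonzero differences (with sign): +1, +8, -5, +1, -4, +8, +4, +3, +1
Step 2: Count signs: positive = 7, negative = 2.
Step 3: Under H0: P(positive) = 0.5, so the number of positives S ~ Bin(9, 0.5).
Step 4: Two-sided exact p-value = sum of Bin(9,0.5) probabilities at or below the observed probability = 0.179688.
Step 5: alpha = 0.05. fail to reject H0.

n_eff = 9, pos = 7, neg = 2, p = 0.179688, fail to reject H0.


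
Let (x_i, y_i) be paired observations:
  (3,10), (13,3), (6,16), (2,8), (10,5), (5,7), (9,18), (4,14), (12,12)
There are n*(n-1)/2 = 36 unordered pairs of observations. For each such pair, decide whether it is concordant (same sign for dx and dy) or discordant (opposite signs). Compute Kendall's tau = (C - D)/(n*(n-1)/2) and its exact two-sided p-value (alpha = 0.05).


Step 1: Enumerate the 36 unordered pairs (i,j) with i<j and classify each by sign(x_j-x_i) * sign(y_j-y_i).
  (1,2):dx=+10,dy=-7->D; (1,3):dx=+3,dy=+6->C; (1,4):dx=-1,dy=-2->C; (1,5):dx=+7,dy=-5->D
  (1,6):dx=+2,dy=-3->D; (1,7):dx=+6,dy=+8->C; (1,8):dx=+1,dy=+4->C; (1,9):dx=+9,dy=+2->C
  (2,3):dx=-7,dy=+13->D; (2,4):dx=-11,dy=+5->D; (2,5):dx=-3,dy=+2->D; (2,6):dx=-8,dy=+4->D
  (2,7):dx=-4,dy=+15->D; (2,8):dx=-9,dy=+11->D; (2,9):dx=-1,dy=+9->D; (3,4):dx=-4,dy=-8->C
  (3,5):dx=+4,dy=-11->D; (3,6):dx=-1,dy=-9->C; (3,7):dx=+3,dy=+2->C; (3,8):dx=-2,dy=-2->C
  (3,9):dx=+6,dy=-4->D; (4,5):dx=+8,dy=-3->D; (4,6):dx=+3,dy=-1->D; (4,7):dx=+7,dy=+10->C
  (4,8):dx=+2,dy=+6->C; (4,9):dx=+10,dy=+4->C; (5,6):dx=-5,dy=+2->D; (5,7):dx=-1,dy=+13->D
  (5,8):dx=-6,dy=+9->D; (5,9):dx=+2,dy=+7->C; (6,7):dx=+4,dy=+11->C; (6,8):dx=-1,dy=+7->D
  (6,9):dx=+7,dy=+5->C; (7,8):dx=-5,dy=-4->C; (7,9):dx=+3,dy=-6->D; (8,9):dx=+8,dy=-2->D
Step 2: C = 16, D = 20, total pairs = 36.
Step 3: tau = (C - D)/(n(n-1)/2) = (16 - 20)/36 = -0.111111.
Step 4: Exact two-sided p-value (enumerate n! = 362880 permutations of y under H0): p = 0.761414.
Step 5: alpha = 0.05. fail to reject H0.

tau_b = -0.1111 (C=16, D=20), p = 0.761414, fail to reject H0.


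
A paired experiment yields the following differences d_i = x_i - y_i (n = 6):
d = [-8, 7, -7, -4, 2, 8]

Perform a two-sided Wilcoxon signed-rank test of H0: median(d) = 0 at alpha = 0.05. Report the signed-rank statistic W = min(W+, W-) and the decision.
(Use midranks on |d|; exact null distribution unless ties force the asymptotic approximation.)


Step 1: Drop any zero differences (none here) and take |d_i|.
|d| = [8, 7, 7, 4, 2, 8]
Step 2: Midrank |d_i| (ties get averaged ranks).
ranks: |8|->5.5, |7|->3.5, |7|->3.5, |4|->2, |2|->1, |8|->5.5
Step 3: Attach original signs; sum ranks with positive sign and with negative sign.
W+ = 3.5 + 1 + 5.5 = 10
W- = 5.5 + 3.5 + 2 = 11
(Check: W+ + W- = 21 should equal n(n+1)/2 = 21.)
Step 4: Test statistic W = min(W+, W-) = 10.
Step 5: Ties in |d|, so use the tie-corrected normal approximation.
        E[W] = n(n+1)/4 = 6*7/4 = 10.5.
        Tie groups: |d|=7 (t=2), |d|=8 (t=2); sum(t^3 - t) = 12.
        Var[W] = n(n+1)(2n+1)/24 - sum(t^3-t)/48 = 546/24 - 12/48 = 22.5.
        z = (W - E[W]) / sqrt(Var[W]) = (10 - 10.5) / 4.7434 = -0.1054.
        Two-sided p = 2*Phi(z) = 0.916051.
Step 6: alpha = 0.05. fail to reject H0.

W+ = 10, W- = 11, W = min = 10, p = 0.916051, fail to reject H0.


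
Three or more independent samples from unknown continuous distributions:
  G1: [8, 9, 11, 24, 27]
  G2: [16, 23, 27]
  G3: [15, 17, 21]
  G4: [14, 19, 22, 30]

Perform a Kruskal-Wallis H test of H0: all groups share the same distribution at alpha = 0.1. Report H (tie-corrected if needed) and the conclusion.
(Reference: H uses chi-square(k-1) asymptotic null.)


Step 1: Combine all N = 15 observations and assign midranks.
sorted (value, group, rank): (8,G1,1), (9,G1,2), (11,G1,3), (14,G4,4), (15,G3,5), (16,G2,6), (17,G3,7), (19,G4,8), (21,G3,9), (22,G4,10), (23,G2,11), (24,G1,12), (27,G1,13.5), (27,G2,13.5), (30,G4,15)
Step 2: Sum ranks within each group.
R_1 = 31.5 (n_1 = 5)
R_2 = 30.5 (n_2 = 3)
R_3 = 21 (n_3 = 3)
R_4 = 37 (n_4 = 4)
Step 3: H = 12/(N(N+1)) * sum(R_i^2/n_i) - 3(N+1)
     = 12/(15*16) * (31.5^2/5 + 30.5^2/3 + 21^2/3 + 37^2/4) - 3*16
     = 0.050000 * 997.783 - 48
     = 1.889167.
Step 4: Ties present; correction factor C = 1 - 6/(15^3 - 15) = 0.998214. Corrected H = 1.889167 / 0.998214 = 1.892546.
Step 5: Under H0, H ~ chi^2(3); p-value = 0.595006.
Step 6: alpha = 0.1. fail to reject H0.

H = 1.8925, df = 3, p = 0.595006, fail to reject H0.


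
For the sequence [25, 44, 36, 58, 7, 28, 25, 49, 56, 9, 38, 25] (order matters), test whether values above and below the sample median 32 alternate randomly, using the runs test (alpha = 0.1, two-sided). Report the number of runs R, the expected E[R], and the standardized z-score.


Step 1: Compute median = 32; label A = above, B = below.
Labels in order: BAAABBBAABAB  (n_A = 6, n_B = 6)
Step 2: Count runs R = 7.
Step 3: Under H0 (random ordering), E[R] = 2*n_A*n_B/(n_A+n_B) + 1 = 2*6*6/12 + 1 = 7.0000.
        Var[R] = 2*n_A*n_B*(2*n_A*n_B - n_A - n_B) / ((n_A+n_B)^2 * (n_A+n_B-1)) = 4320/1584 = 2.7273.
        SD[R] = 1.6514.
Step 4: R = E[R], so z = 0 with no continuity correction.
Step 5: Two-sided p-value via normal approximation = 2*(1 - Phi(|z|)) = 1.000000.
Step 6: alpha = 0.1. fail to reject H0.

R = 7, z = 0.0000, p = 1.000000, fail to reject H0.


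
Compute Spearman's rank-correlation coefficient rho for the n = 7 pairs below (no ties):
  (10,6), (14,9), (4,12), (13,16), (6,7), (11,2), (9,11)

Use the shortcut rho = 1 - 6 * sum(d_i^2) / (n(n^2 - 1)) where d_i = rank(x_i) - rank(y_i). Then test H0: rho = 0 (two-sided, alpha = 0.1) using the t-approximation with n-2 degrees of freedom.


Step 1: Rank x and y separately (midranks; no ties here).
rank(x): 10->4, 14->7, 4->1, 13->6, 6->2, 11->5, 9->3
rank(y): 6->2, 9->4, 12->6, 16->7, 7->3, 2->1, 11->5
Step 2: d_i = R_x(i) - R_y(i); compute d_i^2.
  (4-2)^2=4, (7-4)^2=9, (1-6)^2=25, (6-7)^2=1, (2-3)^2=1, (5-1)^2=16, (3-5)^2=4
sum(d^2) = 60.
Step 3: rho = 1 - 6*60 / (7*(7^2 - 1)) = 1 - 360/336 = -0.071429.
Step 4: Under H0, t = rho * sqrt((n-2)/(1-rho^2)) = -0.1601 ~ t(5).
Step 5: Two-sided p-value from the t-distribution with 5 df = 0.879048.
Step 6: alpha = 0.1. fail to reject H0.

rho = -0.0714, p = 0.879048, fail to reject H0 at alpha = 0.1.


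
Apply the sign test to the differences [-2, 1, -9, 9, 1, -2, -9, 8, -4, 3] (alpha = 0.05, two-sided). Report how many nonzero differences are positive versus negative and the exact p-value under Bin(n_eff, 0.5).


Step 1: Discard zero differences. Original n = 10; n_eff = number of nonzero differences = 10.
Nonzero differences (with sign): -2, +1, -9, +9, +1, -2, -9, +8, -4, +3
Step 2: Count signs: positive = 5, negative = 5.
Step 3: Under H0: P(positive) = 0.5, so the number of positives S ~ Bin(10, 0.5).
Step 4: Two-sided exact p-value = sum of Bin(10,0.5) probabilities at or below the observed probability = 1.000000.
Step 5: alpha = 0.05. fail to reject H0.

n_eff = 10, pos = 5, neg = 5, p = 1.000000, fail to reject H0.


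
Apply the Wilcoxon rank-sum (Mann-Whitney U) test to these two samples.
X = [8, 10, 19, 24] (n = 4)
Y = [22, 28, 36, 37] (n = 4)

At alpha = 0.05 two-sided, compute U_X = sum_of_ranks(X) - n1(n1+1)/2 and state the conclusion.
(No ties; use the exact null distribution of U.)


Step 1: Combine and sort all 8 observations; assign midranks.
sorted (value, group): (8,X), (10,X), (19,X), (22,Y), (24,X), (28,Y), (36,Y), (37,Y)
ranks: 8->1, 10->2, 19->3, 22->4, 24->5, 28->6, 36->7, 37->8
Step 2: Rank sum for X: R1 = 1 + 2 + 3 + 5 = 11.
Step 3: U_X = R1 - n1(n1+1)/2 = 11 - 4*5/2 = 11 - 10 = 1.
       U_Y = n1*n2 - U_X = 16 - 1 = 15.
Step 4: No ties, so the exact null distribution of U (based on enumerating the C(8,4) = 70 equally likely rank assignments) gives the two-sided p-value.
Step 5: p-value = 0.057143; compare to alpha = 0.05. fail to reject H0.

U_X = 1, p = 0.057143, fail to reject H0 at alpha = 0.05.


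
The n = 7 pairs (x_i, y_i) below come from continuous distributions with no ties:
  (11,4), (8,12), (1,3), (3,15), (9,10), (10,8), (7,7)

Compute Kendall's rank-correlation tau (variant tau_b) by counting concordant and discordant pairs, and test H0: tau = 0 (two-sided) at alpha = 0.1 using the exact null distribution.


Step 1: Enumerate the 21 unordered pairs (i,j) with i<j and classify each by sign(x_j-x_i) * sign(y_j-y_i).
  (1,2):dx=-3,dy=+8->D; (1,3):dx=-10,dy=-1->C; (1,4):dx=-8,dy=+11->D; (1,5):dx=-2,dy=+6->D
  (1,6):dx=-1,dy=+4->D; (1,7):dx=-4,dy=+3->D; (2,3):dx=-7,dy=-9->C; (2,4):dx=-5,dy=+3->D
  (2,5):dx=+1,dy=-2->D; (2,6):dx=+2,dy=-4->D; (2,7):dx=-1,dy=-5->C; (3,4):dx=+2,dy=+12->C
  (3,5):dx=+8,dy=+7->C; (3,6):dx=+9,dy=+5->C; (3,7):dx=+6,dy=+4->C; (4,5):dx=+6,dy=-5->D
  (4,6):dx=+7,dy=-7->D; (4,7):dx=+4,dy=-8->D; (5,6):dx=+1,dy=-2->D; (5,7):dx=-2,dy=-3->C
  (6,7):dx=-3,dy=-1->C
Step 2: C = 9, D = 12, total pairs = 21.
Step 3: tau = (C - D)/(n(n-1)/2) = (9 - 12)/21 = -0.142857.
Step 4: Exact two-sided p-value (enumerate n! = 5040 permutations of y under H0): p = 0.772619.
Step 5: alpha = 0.1. fail to reject H0.

tau_b = -0.1429 (C=9, D=12), p = 0.772619, fail to reject H0.


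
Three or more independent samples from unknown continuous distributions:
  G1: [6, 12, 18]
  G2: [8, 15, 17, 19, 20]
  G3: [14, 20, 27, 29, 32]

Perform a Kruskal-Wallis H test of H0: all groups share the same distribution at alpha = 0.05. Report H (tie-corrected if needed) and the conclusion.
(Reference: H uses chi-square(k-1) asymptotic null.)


Step 1: Combine all N = 13 observations and assign midranks.
sorted (value, group, rank): (6,G1,1), (8,G2,2), (12,G1,3), (14,G3,4), (15,G2,5), (17,G2,6), (18,G1,7), (19,G2,8), (20,G2,9.5), (20,G3,9.5), (27,G3,11), (29,G3,12), (32,G3,13)
Step 2: Sum ranks within each group.
R_1 = 11 (n_1 = 3)
R_2 = 30.5 (n_2 = 5)
R_3 = 49.5 (n_3 = 5)
Step 3: H = 12/(N(N+1)) * sum(R_i^2/n_i) - 3(N+1)
     = 12/(13*14) * (11^2/3 + 30.5^2/5 + 49.5^2/5) - 3*14
     = 0.065934 * 716.433 - 42
     = 5.237363.
Step 4: Ties present; correction factor C = 1 - 6/(13^3 - 13) = 0.997253. Corrected H = 5.237363 / 0.997253 = 5.251791.
Step 5: Under H0, H ~ chi^2(2); p-value = 0.072375.
Step 6: alpha = 0.05. fail to reject H0.

H = 5.2518, df = 2, p = 0.072375, fail to reject H0.


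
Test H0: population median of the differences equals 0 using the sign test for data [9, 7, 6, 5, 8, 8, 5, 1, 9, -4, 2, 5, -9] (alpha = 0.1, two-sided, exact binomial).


Step 1: Discard zero differences. Original n = 13; n_eff = number of nonzero differences = 13.
Nonzero differences (with sign): +9, +7, +6, +5, +8, +8, +5, +1, +9, -4, +2, +5, -9
Step 2: Count signs: positive = 11, negative = 2.
Step 3: Under H0: P(positive) = 0.5, so the number of positives S ~ Bin(13, 0.5).
Step 4: Two-sided exact p-value = sum of Bin(13,0.5) probabilities at or below the observed probability = 0.022461.
Step 5: alpha = 0.1. reject H0.

n_eff = 13, pos = 11, neg = 2, p = 0.022461, reject H0.


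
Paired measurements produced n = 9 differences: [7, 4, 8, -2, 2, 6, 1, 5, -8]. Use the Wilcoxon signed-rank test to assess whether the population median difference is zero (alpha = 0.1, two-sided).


Step 1: Drop any zero differences (none here) and take |d_i|.
|d| = [7, 4, 8, 2, 2, 6, 1, 5, 8]
Step 2: Midrank |d_i| (ties get averaged ranks).
ranks: |7|->7, |4|->4, |8|->8.5, |2|->2.5, |2|->2.5, |6|->6, |1|->1, |5|->5, |8|->8.5
Step 3: Attach original signs; sum ranks with positive sign and with negative sign.
W+ = 7 + 4 + 8.5 + 2.5 + 6 + 1 + 5 = 34
W- = 2.5 + 8.5 = 11
(Check: W+ + W- = 45 should equal n(n+1)/2 = 45.)
Step 4: Test statistic W = min(W+, W-) = 11.
Step 5: Ties in |d|, so use the tie-corrected normal approximation.
        E[W] = n(n+1)/4 = 9*10/4 = 22.5.
        Tie groups: |d|=2 (t=2), |d|=8 (t=2); sum(t^3 - t) = 12.
        Var[W] = n(n+1)(2n+1)/24 - sum(t^3-t)/48 = 1710/24 - 12/48 = 71.
        z = (W - E[W]) / sqrt(Var[W]) = (11 - 22.5) / 8.4261 = -1.3648.
        Two-sided p = 2*Phi(z) = 0.172316.
Step 6: alpha = 0.1. fail to reject H0.

W+ = 34, W- = 11, W = min = 11, p = 0.172316, fail to reject H0.


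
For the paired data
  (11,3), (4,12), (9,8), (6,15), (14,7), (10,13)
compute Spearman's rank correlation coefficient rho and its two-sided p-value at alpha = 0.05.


Step 1: Rank x and y separately (midranks; no ties here).
rank(x): 11->5, 4->1, 9->3, 6->2, 14->6, 10->4
rank(y): 3->1, 12->4, 8->3, 15->6, 7->2, 13->5
Step 2: d_i = R_x(i) - R_y(i); compute d_i^2.
  (5-1)^2=16, (1-4)^2=9, (3-3)^2=0, (2-6)^2=16, (6-2)^2=16, (4-5)^2=1
sum(d^2) = 58.
Step 3: rho = 1 - 6*58 / (6*(6^2 - 1)) = 1 - 348/210 = -0.657143.
Step 4: Under H0, t = rho * sqrt((n-2)/(1-rho^2)) = -1.7436 ~ t(4).
Step 5: Two-sided p-value from the t-distribution with 4 df = 0.156175.
Step 6: alpha = 0.05. fail to reject H0.

rho = -0.6571, p = 0.156175, fail to reject H0 at alpha = 0.05.


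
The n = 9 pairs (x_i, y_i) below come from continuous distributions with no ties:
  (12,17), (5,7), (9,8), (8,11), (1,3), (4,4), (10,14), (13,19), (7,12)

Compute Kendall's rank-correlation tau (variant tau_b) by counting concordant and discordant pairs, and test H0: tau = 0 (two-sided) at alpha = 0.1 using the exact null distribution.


Step 1: Enumerate the 36 unordered pairs (i,j) with i<j and classify each by sign(x_j-x_i) * sign(y_j-y_i).
  (1,2):dx=-7,dy=-10->C; (1,3):dx=-3,dy=-9->C; (1,4):dx=-4,dy=-6->C; (1,5):dx=-11,dy=-14->C
  (1,6):dx=-8,dy=-13->C; (1,7):dx=-2,dy=-3->C; (1,8):dx=+1,dy=+2->C; (1,9):dx=-5,dy=-5->C
  (2,3):dx=+4,dy=+1->C; (2,4):dx=+3,dy=+4->C; (2,5):dx=-4,dy=-4->C; (2,6):dx=-1,dy=-3->C
  (2,7):dx=+5,dy=+7->C; (2,8):dx=+8,dy=+12->C; (2,9):dx=+2,dy=+5->C; (3,4):dx=-1,dy=+3->D
  (3,5):dx=-8,dy=-5->C; (3,6):dx=-5,dy=-4->C; (3,7):dx=+1,dy=+6->C; (3,8):dx=+4,dy=+11->C
  (3,9):dx=-2,dy=+4->D; (4,5):dx=-7,dy=-8->C; (4,6):dx=-4,dy=-7->C; (4,7):dx=+2,dy=+3->C
  (4,8):dx=+5,dy=+8->C; (4,9):dx=-1,dy=+1->D; (5,6):dx=+3,dy=+1->C; (5,7):dx=+9,dy=+11->C
  (5,8):dx=+12,dy=+16->C; (5,9):dx=+6,dy=+9->C; (6,7):dx=+6,dy=+10->C; (6,8):dx=+9,dy=+15->C
  (6,9):dx=+3,dy=+8->C; (7,8):dx=+3,dy=+5->C; (7,9):dx=-3,dy=-2->C; (8,9):dx=-6,dy=-7->C
Step 2: C = 33, D = 3, total pairs = 36.
Step 3: tau = (C - D)/(n(n-1)/2) = (33 - 3)/36 = 0.833333.
Step 4: Exact two-sided p-value (enumerate n! = 362880 permutations of y under H0): p = 0.000854.
Step 5: alpha = 0.1. reject H0.

tau_b = 0.8333 (C=33, D=3), p = 0.000854, reject H0.


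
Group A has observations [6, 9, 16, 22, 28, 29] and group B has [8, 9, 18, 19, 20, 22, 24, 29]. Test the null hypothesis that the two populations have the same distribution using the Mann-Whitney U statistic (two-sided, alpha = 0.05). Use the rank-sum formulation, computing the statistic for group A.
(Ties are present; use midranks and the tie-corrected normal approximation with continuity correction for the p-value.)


Step 1: Combine and sort all 14 observations; assign midranks.
sorted (value, group): (6,X), (8,Y), (9,X), (9,Y), (16,X), (18,Y), (19,Y), (20,Y), (22,X), (22,Y), (24,Y), (28,X), (29,X), (29,Y)
ranks: 6->1, 8->2, 9->3.5, 9->3.5, 16->5, 18->6, 19->7, 20->8, 22->9.5, 22->9.5, 24->11, 28->12, 29->13.5, 29->13.5
Step 2: Rank sum for X: R1 = 1 + 3.5 + 5 + 9.5 + 12 + 13.5 = 44.5.
Step 3: U_X = R1 - n1(n1+1)/2 = 44.5 - 6*7/2 = 44.5 - 21 = 23.5.
       U_Y = n1*n2 - U_X = 48 - 23.5 = 24.5.
Step 4: Ties are present, so use the tie-corrected normal approximation (with continuity correction) for the p-value.
Step 5: p-value = 1.000000; compare to alpha = 0.05. fail to reject H0.

U_X = 23.5, p = 1.000000, fail to reject H0 at alpha = 0.05.


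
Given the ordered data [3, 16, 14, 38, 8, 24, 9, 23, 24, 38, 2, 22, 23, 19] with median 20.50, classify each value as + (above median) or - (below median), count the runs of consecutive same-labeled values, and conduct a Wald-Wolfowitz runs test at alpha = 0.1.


Step 1: Compute median = 20.50; label A = above, B = below.
Labels in order: BBBABABAAABAAB  (n_A = 7, n_B = 7)
Step 2: Count runs R = 9.
Step 3: Under H0 (random ordering), E[R] = 2*n_A*n_B/(n_A+n_B) + 1 = 2*7*7/14 + 1 = 8.0000.
        Var[R] = 2*n_A*n_B*(2*n_A*n_B - n_A - n_B) / ((n_A+n_B)^2 * (n_A+n_B-1)) = 8232/2548 = 3.2308.
        SD[R] = 1.7974.
Step 4: Continuity-corrected z = (R - 0.5 - E[R]) / SD[R] = (9 - 0.5 - 8.0000) / 1.7974 = 0.2782.
Step 5: Two-sided p-value via normal approximation = 2*(1 - Phi(|z|)) = 0.780879.
Step 6: alpha = 0.1. fail to reject H0.

R = 9, z = 0.2782, p = 0.780879, fail to reject H0.


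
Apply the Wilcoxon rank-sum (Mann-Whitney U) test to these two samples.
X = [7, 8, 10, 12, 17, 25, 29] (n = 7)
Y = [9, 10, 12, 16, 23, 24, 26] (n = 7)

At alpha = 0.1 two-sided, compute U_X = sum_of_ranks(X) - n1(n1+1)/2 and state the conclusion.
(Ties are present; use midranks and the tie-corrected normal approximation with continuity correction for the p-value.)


Step 1: Combine and sort all 14 observations; assign midranks.
sorted (value, group): (7,X), (8,X), (9,Y), (10,X), (10,Y), (12,X), (12,Y), (16,Y), (17,X), (23,Y), (24,Y), (25,X), (26,Y), (29,X)
ranks: 7->1, 8->2, 9->3, 10->4.5, 10->4.5, 12->6.5, 12->6.5, 16->8, 17->9, 23->10, 24->11, 25->12, 26->13, 29->14
Step 2: Rank sum for X: R1 = 1 + 2 + 4.5 + 6.5 + 9 + 12 + 14 = 49.
Step 3: U_X = R1 - n1(n1+1)/2 = 49 - 7*8/2 = 49 - 28 = 21.
       U_Y = n1*n2 - U_X = 49 - 21 = 28.
Step 4: Ties are present, so use the tie-corrected normal approximation (with continuity correction) for the p-value.
Step 5: p-value = 0.700852; compare to alpha = 0.1. fail to reject H0.

U_X = 21, p = 0.700852, fail to reject H0 at alpha = 0.1.


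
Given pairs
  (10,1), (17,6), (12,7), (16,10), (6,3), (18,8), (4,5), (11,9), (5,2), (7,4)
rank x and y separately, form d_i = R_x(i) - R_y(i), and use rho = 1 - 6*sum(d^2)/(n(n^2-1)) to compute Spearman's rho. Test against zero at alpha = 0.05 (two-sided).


Step 1: Rank x and y separately (midranks; no ties here).
rank(x): 10->5, 17->9, 12->7, 16->8, 6->3, 18->10, 4->1, 11->6, 5->2, 7->4
rank(y): 1->1, 6->6, 7->7, 10->10, 3->3, 8->8, 5->5, 9->9, 2->2, 4->4
Step 2: d_i = R_x(i) - R_y(i); compute d_i^2.
  (5-1)^2=16, (9-6)^2=9, (7-7)^2=0, (8-10)^2=4, (3-3)^2=0, (10-8)^2=4, (1-5)^2=16, (6-9)^2=9, (2-2)^2=0, (4-4)^2=0
sum(d^2) = 58.
Step 3: rho = 1 - 6*58 / (10*(10^2 - 1)) = 1 - 348/990 = 0.648485.
Step 4: Under H0, t = rho * sqrt((n-2)/(1-rho^2)) = 2.4095 ~ t(8).
Step 5: Two-sided p-value from the t-distribution with 8 df = 0.042540.
Step 6: alpha = 0.05. reject H0.

rho = 0.6485, p = 0.042540, reject H0 at alpha = 0.05.


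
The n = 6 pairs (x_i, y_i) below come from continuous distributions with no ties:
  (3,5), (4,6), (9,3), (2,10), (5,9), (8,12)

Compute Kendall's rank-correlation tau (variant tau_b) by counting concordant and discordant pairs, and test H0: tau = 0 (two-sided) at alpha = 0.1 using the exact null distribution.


Step 1: Enumerate the 15 unordered pairs (i,j) with i<j and classify each by sign(x_j-x_i) * sign(y_j-y_i).
  (1,2):dx=+1,dy=+1->C; (1,3):dx=+6,dy=-2->D; (1,4):dx=-1,dy=+5->D; (1,5):dx=+2,dy=+4->C
  (1,6):dx=+5,dy=+7->C; (2,3):dx=+5,dy=-3->D; (2,4):dx=-2,dy=+4->D; (2,5):dx=+1,dy=+3->C
  (2,6):dx=+4,dy=+6->C; (3,4):dx=-7,dy=+7->D; (3,5):dx=-4,dy=+6->D; (3,6):dx=-1,dy=+9->D
  (4,5):dx=+3,dy=-1->D; (4,6):dx=+6,dy=+2->C; (5,6):dx=+3,dy=+3->C
Step 2: C = 7, D = 8, total pairs = 15.
Step 3: tau = (C - D)/(n(n-1)/2) = (7 - 8)/15 = -0.066667.
Step 4: Exact two-sided p-value (enumerate n! = 720 permutations of y under H0): p = 1.000000.
Step 5: alpha = 0.1. fail to reject H0.

tau_b = -0.0667 (C=7, D=8), p = 1.000000, fail to reject H0.


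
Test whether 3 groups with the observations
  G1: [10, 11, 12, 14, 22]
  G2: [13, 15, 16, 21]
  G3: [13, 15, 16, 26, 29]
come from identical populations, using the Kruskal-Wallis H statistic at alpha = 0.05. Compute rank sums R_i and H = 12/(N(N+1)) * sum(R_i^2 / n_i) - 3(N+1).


Step 1: Combine all N = 14 observations and assign midranks.
sorted (value, group, rank): (10,G1,1), (11,G1,2), (12,G1,3), (13,G2,4.5), (13,G3,4.5), (14,G1,6), (15,G2,7.5), (15,G3,7.5), (16,G2,9.5), (16,G3,9.5), (21,G2,11), (22,G1,12), (26,G3,13), (29,G3,14)
Step 2: Sum ranks within each group.
R_1 = 24 (n_1 = 5)
R_2 = 32.5 (n_2 = 4)
R_3 = 48.5 (n_3 = 5)
Step 3: H = 12/(N(N+1)) * sum(R_i^2/n_i) - 3(N+1)
     = 12/(14*15) * (24^2/5 + 32.5^2/4 + 48.5^2/5) - 3*15
     = 0.057143 * 849.712 - 45
     = 3.555000.
Step 4: Ties present; correction factor C = 1 - 18/(14^3 - 14) = 0.993407. Corrected H = 3.555000 / 0.993407 = 3.578595.
Step 5: Under H0, H ~ chi^2(2); p-value = 0.167077.
Step 6: alpha = 0.05. fail to reject H0.

H = 3.5786, df = 2, p = 0.167077, fail to reject H0.


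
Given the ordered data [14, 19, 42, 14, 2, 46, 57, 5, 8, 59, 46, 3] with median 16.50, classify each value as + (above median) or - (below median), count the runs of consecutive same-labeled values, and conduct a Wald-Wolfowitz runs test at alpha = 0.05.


Step 1: Compute median = 16.50; label A = above, B = below.
Labels in order: BAABBAABBAAB  (n_A = 6, n_B = 6)
Step 2: Count runs R = 7.
Step 3: Under H0 (random ordering), E[R] = 2*n_A*n_B/(n_A+n_B) + 1 = 2*6*6/12 + 1 = 7.0000.
        Var[R] = 2*n_A*n_B*(2*n_A*n_B - n_A - n_B) / ((n_A+n_B)^2 * (n_A+n_B-1)) = 4320/1584 = 2.7273.
        SD[R] = 1.6514.
Step 4: R = E[R], so z = 0 with no continuity correction.
Step 5: Two-sided p-value via normal approximation = 2*(1 - Phi(|z|)) = 1.000000.
Step 6: alpha = 0.05. fail to reject H0.

R = 7, z = 0.0000, p = 1.000000, fail to reject H0.


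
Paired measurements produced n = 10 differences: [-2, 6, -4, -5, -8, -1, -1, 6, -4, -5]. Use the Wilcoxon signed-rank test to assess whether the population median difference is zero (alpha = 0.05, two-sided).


Step 1: Drop any zero differences (none here) and take |d_i|.
|d| = [2, 6, 4, 5, 8, 1, 1, 6, 4, 5]
Step 2: Midrank |d_i| (ties get averaged ranks).
ranks: |2|->3, |6|->8.5, |4|->4.5, |5|->6.5, |8|->10, |1|->1.5, |1|->1.5, |6|->8.5, |4|->4.5, |5|->6.5
Step 3: Attach original signs; sum ranks with positive sign and with negative sign.
W+ = 8.5 + 8.5 = 17
W- = 3 + 4.5 + 6.5 + 10 + 1.5 + 1.5 + 4.5 + 6.5 = 38
(Check: W+ + W- = 55 should equal n(n+1)/2 = 55.)
Step 4: Test statistic W = min(W+, W-) = 17.
Step 5: Ties in |d|, so use the tie-corrected normal approximation.
        E[W] = n(n+1)/4 = 10*11/4 = 27.5.
        Tie groups: |d|=1 (t=2), |d|=4 (t=2), |d|=5 (t=2), |d|=6 (t=2); sum(t^3 - t) = 24.
        Var[W] = n(n+1)(2n+1)/24 - sum(t^3-t)/48 = 2310/24 - 24/48 = 95.75.
        z = (W - E[W]) / sqrt(Var[W]) = (17 - 27.5) / 9.7852 = -1.0730.
        Two-sided p = 2*Phi(z) = 0.283249.
Step 6: alpha = 0.05. fail to reject H0.

W+ = 17, W- = 38, W = min = 17, p = 0.283249, fail to reject H0.


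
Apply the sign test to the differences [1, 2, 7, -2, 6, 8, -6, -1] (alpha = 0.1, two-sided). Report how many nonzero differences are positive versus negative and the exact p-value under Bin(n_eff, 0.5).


Step 1: Discard zero differences. Original n = 8; n_eff = number of nonzero differences = 8.
Nonzero differences (with sign): +1, +2, +7, -2, +6, +8, -6, -1
Step 2: Count signs: positive = 5, negative = 3.
Step 3: Under H0: P(positive) = 0.5, so the number of positives S ~ Bin(8, 0.5).
Step 4: Two-sided exact p-value = sum of Bin(8,0.5) probabilities at or below the observed probability = 0.726562.
Step 5: alpha = 0.1. fail to reject H0.

n_eff = 8, pos = 5, neg = 3, p = 0.726562, fail to reject H0.


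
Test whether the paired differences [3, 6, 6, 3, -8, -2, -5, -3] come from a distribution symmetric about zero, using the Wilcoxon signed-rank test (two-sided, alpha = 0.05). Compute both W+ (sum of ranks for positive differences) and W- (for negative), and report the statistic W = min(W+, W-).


Step 1: Drop any zero differences (none here) and take |d_i|.
|d| = [3, 6, 6, 3, 8, 2, 5, 3]
Step 2: Midrank |d_i| (ties get averaged ranks).
ranks: |3|->3, |6|->6.5, |6|->6.5, |3|->3, |8|->8, |2|->1, |5|->5, |3|->3
Step 3: Attach original signs; sum ranks with positive sign and with negative sign.
W+ = 3 + 6.5 + 6.5 + 3 = 19
W- = 8 + 1 + 5 + 3 = 17
(Check: W+ + W- = 36 should equal n(n+1)/2 = 36.)
Step 4: Test statistic W = min(W+, W-) = 17.
Step 5: Ties in |d|, so use the tie-corrected normal approximation.
        E[W] = n(n+1)/4 = 8*9/4 = 18.
        Tie groups: |d|=3 (t=3), |d|=6 (t=2); sum(t^3 - t) = 30.
        Var[W] = n(n+1)(2n+1)/24 - sum(t^3-t)/48 = 1224/24 - 30/48 = 50.375.
        z = (W - E[W]) / sqrt(Var[W]) = (17 - 18) / 7.0975 = -0.1409.
        Two-sided p = 2*Phi(z) = 0.887954.
Step 6: alpha = 0.05. fail to reject H0.

W+ = 19, W- = 17, W = min = 17, p = 0.887954, fail to reject H0.


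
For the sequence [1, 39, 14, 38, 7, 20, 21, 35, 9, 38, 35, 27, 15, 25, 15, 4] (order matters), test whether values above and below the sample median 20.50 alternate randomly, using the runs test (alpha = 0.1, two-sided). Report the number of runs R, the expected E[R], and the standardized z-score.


Step 1: Compute median = 20.50; label A = above, B = below.
Labels in order: BABABBAABAAABABB  (n_A = 8, n_B = 8)
Step 2: Count runs R = 11.
Step 3: Under H0 (random ordering), E[R] = 2*n_A*n_B/(n_A+n_B) + 1 = 2*8*8/16 + 1 = 9.0000.
        Var[R] = 2*n_A*n_B*(2*n_A*n_B - n_A - n_B) / ((n_A+n_B)^2 * (n_A+n_B-1)) = 14336/3840 = 3.7333.
        SD[R] = 1.9322.
Step 4: Continuity-corrected z = (R - 0.5 - E[R]) / SD[R] = (11 - 0.5 - 9.0000) / 1.9322 = 0.7763.
Step 5: Two-sided p-value via normal approximation = 2*(1 - Phi(|z|)) = 0.437558.
Step 6: alpha = 0.1. fail to reject H0.

R = 11, z = 0.7763, p = 0.437558, fail to reject H0.


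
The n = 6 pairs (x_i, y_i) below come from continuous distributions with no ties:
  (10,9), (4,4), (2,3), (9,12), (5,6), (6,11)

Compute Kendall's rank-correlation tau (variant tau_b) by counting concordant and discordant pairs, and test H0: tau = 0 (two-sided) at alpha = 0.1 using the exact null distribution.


Step 1: Enumerate the 15 unordered pairs (i,j) with i<j and classify each by sign(x_j-x_i) * sign(y_j-y_i).
  (1,2):dx=-6,dy=-5->C; (1,3):dx=-8,dy=-6->C; (1,4):dx=-1,dy=+3->D; (1,5):dx=-5,dy=-3->C
  (1,6):dx=-4,dy=+2->D; (2,3):dx=-2,dy=-1->C; (2,4):dx=+5,dy=+8->C; (2,5):dx=+1,dy=+2->C
  (2,6):dx=+2,dy=+7->C; (3,4):dx=+7,dy=+9->C; (3,5):dx=+3,dy=+3->C; (3,6):dx=+4,dy=+8->C
  (4,5):dx=-4,dy=-6->C; (4,6):dx=-3,dy=-1->C; (5,6):dx=+1,dy=+5->C
Step 2: C = 13, D = 2, total pairs = 15.
Step 3: tau = (C - D)/(n(n-1)/2) = (13 - 2)/15 = 0.733333.
Step 4: Exact two-sided p-value (enumerate n! = 720 permutations of y under H0): p = 0.055556.
Step 5: alpha = 0.1. reject H0.

tau_b = 0.7333 (C=13, D=2), p = 0.055556, reject H0.


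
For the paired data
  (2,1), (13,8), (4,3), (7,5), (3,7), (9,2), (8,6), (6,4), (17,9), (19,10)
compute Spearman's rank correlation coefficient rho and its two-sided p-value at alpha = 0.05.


Step 1: Rank x and y separately (midranks; no ties here).
rank(x): 2->1, 13->8, 4->3, 7->5, 3->2, 9->7, 8->6, 6->4, 17->9, 19->10
rank(y): 1->1, 8->8, 3->3, 5->5, 7->7, 2->2, 6->6, 4->4, 9->9, 10->10
Step 2: d_i = R_x(i) - R_y(i); compute d_i^2.
  (1-1)^2=0, (8-8)^2=0, (3-3)^2=0, (5-5)^2=0, (2-7)^2=25, (7-2)^2=25, (6-6)^2=0, (4-4)^2=0, (9-9)^2=0, (10-10)^2=0
sum(d^2) = 50.
Step 3: rho = 1 - 6*50 / (10*(10^2 - 1)) = 1 - 300/990 = 0.696970.
Step 4: Under H0, t = rho * sqrt((n-2)/(1-rho^2)) = 2.7490 ~ t(8).
Step 5: Two-sided p-value from the t-distribution with 8 df = 0.025097.
Step 6: alpha = 0.05. reject H0.

rho = 0.6970, p = 0.025097, reject H0 at alpha = 0.05.


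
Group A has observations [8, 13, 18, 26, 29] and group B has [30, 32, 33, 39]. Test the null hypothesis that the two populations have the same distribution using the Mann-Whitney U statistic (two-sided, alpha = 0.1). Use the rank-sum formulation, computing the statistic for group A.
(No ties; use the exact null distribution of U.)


Step 1: Combine and sort all 9 observations; assign midranks.
sorted (value, group): (8,X), (13,X), (18,X), (26,X), (29,X), (30,Y), (32,Y), (33,Y), (39,Y)
ranks: 8->1, 13->2, 18->3, 26->4, 29->5, 30->6, 32->7, 33->8, 39->9
Step 2: Rank sum for X: R1 = 1 + 2 + 3 + 4 + 5 = 15.
Step 3: U_X = R1 - n1(n1+1)/2 = 15 - 5*6/2 = 15 - 15 = 0.
       U_Y = n1*n2 - U_X = 20 - 0 = 20.
Step 4: No ties, so the exact null distribution of U (based on enumerating the C(9,5) = 126 equally likely rank assignments) gives the two-sided p-value.
Step 5: p-value = 0.015873; compare to alpha = 0.1. reject H0.

U_X = 0, p = 0.015873, reject H0 at alpha = 0.1.


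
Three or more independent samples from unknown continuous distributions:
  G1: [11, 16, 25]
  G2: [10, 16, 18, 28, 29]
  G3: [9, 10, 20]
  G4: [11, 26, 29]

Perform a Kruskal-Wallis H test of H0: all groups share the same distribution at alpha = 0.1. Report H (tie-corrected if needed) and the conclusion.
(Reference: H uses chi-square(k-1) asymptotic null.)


Step 1: Combine all N = 14 observations and assign midranks.
sorted (value, group, rank): (9,G3,1), (10,G2,2.5), (10,G3,2.5), (11,G1,4.5), (11,G4,4.5), (16,G1,6.5), (16,G2,6.5), (18,G2,8), (20,G3,9), (25,G1,10), (26,G4,11), (28,G2,12), (29,G2,13.5), (29,G4,13.5)
Step 2: Sum ranks within each group.
R_1 = 21 (n_1 = 3)
R_2 = 42.5 (n_2 = 5)
R_3 = 12.5 (n_3 = 3)
R_4 = 29 (n_4 = 3)
Step 3: H = 12/(N(N+1)) * sum(R_i^2/n_i) - 3(N+1)
     = 12/(14*15) * (21^2/3 + 42.5^2/5 + 12.5^2/3 + 29^2/3) - 3*15
     = 0.057143 * 840.667 - 45
     = 3.038095.
Step 4: Ties present; correction factor C = 1 - 24/(14^3 - 14) = 0.991209. Corrected H = 3.038095 / 0.991209 = 3.065041.
Step 5: Under H0, H ~ chi^2(3); p-value = 0.381705.
Step 6: alpha = 0.1. fail to reject H0.

H = 3.0650, df = 3, p = 0.381705, fail to reject H0.
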